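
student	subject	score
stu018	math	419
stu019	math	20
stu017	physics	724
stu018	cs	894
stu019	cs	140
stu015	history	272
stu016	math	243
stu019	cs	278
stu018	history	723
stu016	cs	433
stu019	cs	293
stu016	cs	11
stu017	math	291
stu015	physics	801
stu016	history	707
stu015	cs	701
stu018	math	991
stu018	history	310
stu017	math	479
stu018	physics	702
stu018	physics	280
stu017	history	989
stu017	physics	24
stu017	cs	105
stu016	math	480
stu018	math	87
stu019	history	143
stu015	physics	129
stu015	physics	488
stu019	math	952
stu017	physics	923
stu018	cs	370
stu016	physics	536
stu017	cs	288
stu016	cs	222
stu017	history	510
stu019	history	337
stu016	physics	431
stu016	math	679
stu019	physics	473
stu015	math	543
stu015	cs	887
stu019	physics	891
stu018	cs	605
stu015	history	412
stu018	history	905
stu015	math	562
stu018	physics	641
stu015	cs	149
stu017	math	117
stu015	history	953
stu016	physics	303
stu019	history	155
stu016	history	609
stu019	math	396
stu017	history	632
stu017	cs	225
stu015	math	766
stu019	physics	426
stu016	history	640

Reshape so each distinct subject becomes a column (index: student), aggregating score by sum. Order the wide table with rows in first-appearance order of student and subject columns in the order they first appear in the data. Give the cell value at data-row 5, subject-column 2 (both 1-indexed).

1270

With rows in first-appearance order of student, row 5 is student=stu016. subject columns in first-appearance order: math, physics, cs, history; column 2 is physics.
Long rows with student=stu016, subject=physics: 536 + 431 + 303 = 1270.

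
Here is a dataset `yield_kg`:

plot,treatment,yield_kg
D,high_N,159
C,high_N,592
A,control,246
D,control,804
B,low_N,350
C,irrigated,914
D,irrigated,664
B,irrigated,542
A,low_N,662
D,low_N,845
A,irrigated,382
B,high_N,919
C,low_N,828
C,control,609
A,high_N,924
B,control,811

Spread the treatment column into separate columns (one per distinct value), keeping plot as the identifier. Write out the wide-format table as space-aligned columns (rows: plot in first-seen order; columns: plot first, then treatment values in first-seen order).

plot  high_N  control  low_N  irrigated
D     159     804      845    664      
C     592     609      828    914      
A     924     246      662    382      
B     919     811      350    542      

Columns: plot plus the 4 distinct treatment values (high_N, control, low_N, irrigated).
For example, row D column high_N takes yield_kg=159 from the long row (D, high_N).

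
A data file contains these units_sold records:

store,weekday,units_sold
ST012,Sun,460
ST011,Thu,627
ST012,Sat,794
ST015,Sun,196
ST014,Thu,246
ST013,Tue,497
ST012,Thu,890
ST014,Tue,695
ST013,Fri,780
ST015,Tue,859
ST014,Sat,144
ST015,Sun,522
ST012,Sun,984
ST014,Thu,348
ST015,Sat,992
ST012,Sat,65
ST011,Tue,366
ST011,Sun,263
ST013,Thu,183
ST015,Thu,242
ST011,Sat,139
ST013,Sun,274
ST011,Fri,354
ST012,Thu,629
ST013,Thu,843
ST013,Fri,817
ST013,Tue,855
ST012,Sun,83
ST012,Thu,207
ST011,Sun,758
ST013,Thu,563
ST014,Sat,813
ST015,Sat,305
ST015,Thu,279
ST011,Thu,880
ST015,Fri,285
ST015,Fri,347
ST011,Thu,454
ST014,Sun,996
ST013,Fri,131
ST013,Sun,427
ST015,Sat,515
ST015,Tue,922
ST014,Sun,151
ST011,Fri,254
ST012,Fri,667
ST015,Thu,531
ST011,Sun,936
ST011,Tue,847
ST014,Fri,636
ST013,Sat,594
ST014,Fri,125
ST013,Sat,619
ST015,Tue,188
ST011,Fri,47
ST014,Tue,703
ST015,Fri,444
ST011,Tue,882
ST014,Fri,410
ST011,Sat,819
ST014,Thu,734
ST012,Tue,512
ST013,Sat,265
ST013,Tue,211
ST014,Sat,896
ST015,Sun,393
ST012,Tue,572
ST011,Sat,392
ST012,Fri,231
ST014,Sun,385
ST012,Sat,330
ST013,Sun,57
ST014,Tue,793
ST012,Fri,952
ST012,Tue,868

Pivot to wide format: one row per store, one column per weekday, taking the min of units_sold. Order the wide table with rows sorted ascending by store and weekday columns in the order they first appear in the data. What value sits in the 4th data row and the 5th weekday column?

125

With rows sorted ascending by store, row 4 is store=ST014. weekday columns in first-appearance order: Sun, Thu, Sat, Tue, Fri; column 5 is Fri.
Long rows with store=ST014, weekday=Fri: min(636, 125, 410) = 125.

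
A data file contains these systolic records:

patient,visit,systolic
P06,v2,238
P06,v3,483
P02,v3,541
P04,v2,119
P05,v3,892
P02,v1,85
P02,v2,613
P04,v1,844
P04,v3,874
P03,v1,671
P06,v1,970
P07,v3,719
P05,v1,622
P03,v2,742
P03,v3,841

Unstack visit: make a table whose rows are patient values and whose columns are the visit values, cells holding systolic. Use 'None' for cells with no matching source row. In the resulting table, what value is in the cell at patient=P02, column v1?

85

The long row with patient=P02, visit=v1 has systolic=85.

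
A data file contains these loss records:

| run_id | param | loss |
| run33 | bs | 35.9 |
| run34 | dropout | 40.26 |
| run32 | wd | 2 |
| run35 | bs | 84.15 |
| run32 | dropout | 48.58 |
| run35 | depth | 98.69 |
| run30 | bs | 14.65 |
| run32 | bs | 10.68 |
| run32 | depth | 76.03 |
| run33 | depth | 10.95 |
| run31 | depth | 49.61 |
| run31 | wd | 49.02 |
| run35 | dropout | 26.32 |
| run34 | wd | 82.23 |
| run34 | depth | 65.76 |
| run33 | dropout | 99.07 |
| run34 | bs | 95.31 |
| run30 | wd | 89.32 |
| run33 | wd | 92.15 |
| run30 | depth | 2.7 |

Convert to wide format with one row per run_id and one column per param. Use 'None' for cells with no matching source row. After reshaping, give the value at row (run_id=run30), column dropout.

No long-format row has run_id=run30 and param=dropout, so the cell is None.

None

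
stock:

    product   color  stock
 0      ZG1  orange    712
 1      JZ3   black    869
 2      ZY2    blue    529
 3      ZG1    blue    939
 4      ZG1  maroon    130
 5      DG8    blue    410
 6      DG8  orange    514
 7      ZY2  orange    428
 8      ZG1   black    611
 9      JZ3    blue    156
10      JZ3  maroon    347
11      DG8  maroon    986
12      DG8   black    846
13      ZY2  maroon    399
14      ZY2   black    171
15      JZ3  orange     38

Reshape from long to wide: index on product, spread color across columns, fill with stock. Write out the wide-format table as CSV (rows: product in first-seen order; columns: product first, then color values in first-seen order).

Columns: product plus the 4 distinct color values (orange, black, blue, maroon).
For example, row ZG1 column orange takes stock=712 from the long row (ZG1, orange).

product,orange,black,blue,maroon
ZG1,712,611,939,130
JZ3,38,869,156,347
ZY2,428,171,529,399
DG8,514,846,410,986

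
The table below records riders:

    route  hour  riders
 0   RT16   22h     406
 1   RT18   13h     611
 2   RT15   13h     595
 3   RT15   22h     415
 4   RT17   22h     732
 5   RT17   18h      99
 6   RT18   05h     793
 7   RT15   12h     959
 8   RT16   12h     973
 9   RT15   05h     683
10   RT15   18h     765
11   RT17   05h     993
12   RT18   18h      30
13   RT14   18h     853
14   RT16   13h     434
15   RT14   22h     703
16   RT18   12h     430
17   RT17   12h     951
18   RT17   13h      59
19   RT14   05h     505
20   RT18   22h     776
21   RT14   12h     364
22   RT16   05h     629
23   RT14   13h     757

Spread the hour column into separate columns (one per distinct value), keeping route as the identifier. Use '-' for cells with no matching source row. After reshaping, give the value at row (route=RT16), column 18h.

-

No long-format row has route=RT16 and hour=18h, so the cell is -.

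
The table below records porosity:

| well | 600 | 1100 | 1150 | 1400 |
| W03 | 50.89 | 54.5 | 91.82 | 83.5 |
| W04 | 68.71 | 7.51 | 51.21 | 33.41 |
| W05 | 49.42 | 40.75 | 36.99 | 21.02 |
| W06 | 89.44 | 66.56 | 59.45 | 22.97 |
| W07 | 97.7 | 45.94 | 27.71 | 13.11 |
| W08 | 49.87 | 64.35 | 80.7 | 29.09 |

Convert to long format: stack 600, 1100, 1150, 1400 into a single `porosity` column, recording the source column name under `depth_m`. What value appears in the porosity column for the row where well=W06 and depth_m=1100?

66.56

Unpivoting turns each (well, wide-column) pair into one long row.
The wide cell at row W06, column 1100 holds 66.56, so the long row (W06, 1100) has porosity=66.56.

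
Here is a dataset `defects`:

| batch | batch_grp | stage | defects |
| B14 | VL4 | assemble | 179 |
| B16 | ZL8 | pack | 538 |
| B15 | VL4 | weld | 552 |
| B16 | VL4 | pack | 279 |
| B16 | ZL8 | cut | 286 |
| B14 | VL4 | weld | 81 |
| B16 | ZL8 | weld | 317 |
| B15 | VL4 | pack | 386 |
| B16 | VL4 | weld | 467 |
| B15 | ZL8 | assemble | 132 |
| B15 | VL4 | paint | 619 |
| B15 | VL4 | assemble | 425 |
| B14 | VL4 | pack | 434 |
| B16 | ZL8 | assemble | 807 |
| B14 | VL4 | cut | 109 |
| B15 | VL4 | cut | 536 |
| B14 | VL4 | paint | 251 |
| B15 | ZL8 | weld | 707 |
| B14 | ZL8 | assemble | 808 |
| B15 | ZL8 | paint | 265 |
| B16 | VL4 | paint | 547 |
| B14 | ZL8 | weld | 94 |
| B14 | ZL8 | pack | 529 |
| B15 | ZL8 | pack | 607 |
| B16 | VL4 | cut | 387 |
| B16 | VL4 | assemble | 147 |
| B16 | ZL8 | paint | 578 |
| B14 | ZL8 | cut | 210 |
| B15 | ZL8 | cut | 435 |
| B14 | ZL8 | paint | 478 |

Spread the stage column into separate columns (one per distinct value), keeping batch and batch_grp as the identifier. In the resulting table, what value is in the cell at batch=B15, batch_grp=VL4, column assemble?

Wide layout: rows indexed by batch and batch_grp, columns are the 5 distinct stage values (assemble, pack, weld, cut, paint).
Cell (batch=B15, batch_grp=VL4, stage=assemble) draws from the long row where batch=B15, batch_grp=VL4 and stage=assemble, which has defects=425.

425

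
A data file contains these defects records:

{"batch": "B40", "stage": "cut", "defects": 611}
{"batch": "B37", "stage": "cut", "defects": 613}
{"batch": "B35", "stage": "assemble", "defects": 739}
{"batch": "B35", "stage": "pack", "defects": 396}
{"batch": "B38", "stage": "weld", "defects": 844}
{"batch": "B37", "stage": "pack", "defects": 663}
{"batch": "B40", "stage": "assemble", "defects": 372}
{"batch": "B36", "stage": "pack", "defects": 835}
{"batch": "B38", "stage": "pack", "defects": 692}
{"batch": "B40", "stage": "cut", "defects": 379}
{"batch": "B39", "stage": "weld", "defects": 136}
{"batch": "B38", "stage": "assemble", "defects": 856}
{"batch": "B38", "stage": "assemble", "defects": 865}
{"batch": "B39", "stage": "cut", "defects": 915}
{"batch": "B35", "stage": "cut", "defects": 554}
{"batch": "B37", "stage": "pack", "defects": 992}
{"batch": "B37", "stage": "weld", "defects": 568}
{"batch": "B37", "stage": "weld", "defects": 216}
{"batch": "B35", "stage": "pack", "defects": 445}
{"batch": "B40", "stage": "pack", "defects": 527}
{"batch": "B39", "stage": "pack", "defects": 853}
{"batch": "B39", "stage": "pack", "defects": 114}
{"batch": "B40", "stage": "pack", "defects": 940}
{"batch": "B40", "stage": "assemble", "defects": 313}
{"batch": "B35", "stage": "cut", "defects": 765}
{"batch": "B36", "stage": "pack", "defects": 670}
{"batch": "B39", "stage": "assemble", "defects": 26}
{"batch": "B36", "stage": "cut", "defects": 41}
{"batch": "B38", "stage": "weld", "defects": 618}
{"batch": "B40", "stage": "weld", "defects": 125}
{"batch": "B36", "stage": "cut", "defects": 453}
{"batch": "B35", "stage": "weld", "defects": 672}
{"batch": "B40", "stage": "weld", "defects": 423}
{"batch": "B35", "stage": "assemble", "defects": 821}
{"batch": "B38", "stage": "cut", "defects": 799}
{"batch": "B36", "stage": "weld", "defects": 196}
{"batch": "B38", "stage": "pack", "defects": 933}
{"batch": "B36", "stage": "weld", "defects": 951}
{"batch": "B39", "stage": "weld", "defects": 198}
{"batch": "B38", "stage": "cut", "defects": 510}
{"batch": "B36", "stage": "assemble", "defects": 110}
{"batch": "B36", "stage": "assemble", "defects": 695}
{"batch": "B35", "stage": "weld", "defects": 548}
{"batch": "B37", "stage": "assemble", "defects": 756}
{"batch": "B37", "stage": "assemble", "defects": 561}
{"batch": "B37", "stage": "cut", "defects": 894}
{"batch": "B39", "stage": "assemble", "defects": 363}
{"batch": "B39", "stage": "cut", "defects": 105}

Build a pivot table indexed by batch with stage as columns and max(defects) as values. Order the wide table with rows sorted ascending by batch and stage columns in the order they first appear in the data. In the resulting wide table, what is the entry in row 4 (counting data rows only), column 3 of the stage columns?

With rows sorted ascending by batch, row 4 is batch=B38. stage columns in first-appearance order: cut, assemble, pack, weld; column 3 is pack.
Long rows with batch=B38, stage=pack: max(692, 933) = 933.

933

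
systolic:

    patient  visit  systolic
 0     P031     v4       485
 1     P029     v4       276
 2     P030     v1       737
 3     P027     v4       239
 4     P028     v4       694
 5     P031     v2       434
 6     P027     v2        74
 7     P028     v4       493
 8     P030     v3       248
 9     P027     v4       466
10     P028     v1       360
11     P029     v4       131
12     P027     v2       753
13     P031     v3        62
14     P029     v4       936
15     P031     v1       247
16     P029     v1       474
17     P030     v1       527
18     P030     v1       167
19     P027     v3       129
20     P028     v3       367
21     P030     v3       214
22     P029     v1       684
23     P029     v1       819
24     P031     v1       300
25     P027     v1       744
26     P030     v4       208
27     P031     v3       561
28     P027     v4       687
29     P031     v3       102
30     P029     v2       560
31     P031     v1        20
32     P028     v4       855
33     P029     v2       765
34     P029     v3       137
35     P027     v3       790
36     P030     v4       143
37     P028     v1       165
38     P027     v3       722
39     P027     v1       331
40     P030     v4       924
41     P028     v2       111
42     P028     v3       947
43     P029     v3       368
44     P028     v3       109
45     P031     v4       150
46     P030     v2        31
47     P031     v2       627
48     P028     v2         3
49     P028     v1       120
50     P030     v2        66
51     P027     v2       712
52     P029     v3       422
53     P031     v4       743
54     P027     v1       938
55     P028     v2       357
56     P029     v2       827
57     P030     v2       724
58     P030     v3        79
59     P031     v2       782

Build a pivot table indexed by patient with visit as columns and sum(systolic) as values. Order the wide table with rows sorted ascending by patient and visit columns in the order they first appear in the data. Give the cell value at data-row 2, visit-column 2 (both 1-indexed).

With rows sorted ascending by patient, row 2 is patient=P028. visit columns in first-appearance order: v4, v1, v2, v3; column 2 is v1.
Long rows with patient=P028, visit=v1: 360 + 165 + 120 = 645.

645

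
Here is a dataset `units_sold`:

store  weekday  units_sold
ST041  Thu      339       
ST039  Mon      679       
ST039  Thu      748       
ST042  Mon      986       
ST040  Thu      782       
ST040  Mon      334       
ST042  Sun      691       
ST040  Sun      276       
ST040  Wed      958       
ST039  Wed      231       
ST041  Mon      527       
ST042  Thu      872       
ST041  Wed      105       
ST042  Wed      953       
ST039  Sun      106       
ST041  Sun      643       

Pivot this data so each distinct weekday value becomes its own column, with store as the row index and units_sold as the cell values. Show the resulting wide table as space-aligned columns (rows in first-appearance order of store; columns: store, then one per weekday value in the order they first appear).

store  Thu  Mon  Sun  Wed
ST041  339  527  643  105
ST039  748  679  106  231
ST042  872  986  691  953
ST040  782  334  276  958

Columns: store plus the 4 distinct weekday values (Thu, Mon, Sun, Wed).
For example, row ST041 column Thu takes units_sold=339 from the long row (ST041, Thu).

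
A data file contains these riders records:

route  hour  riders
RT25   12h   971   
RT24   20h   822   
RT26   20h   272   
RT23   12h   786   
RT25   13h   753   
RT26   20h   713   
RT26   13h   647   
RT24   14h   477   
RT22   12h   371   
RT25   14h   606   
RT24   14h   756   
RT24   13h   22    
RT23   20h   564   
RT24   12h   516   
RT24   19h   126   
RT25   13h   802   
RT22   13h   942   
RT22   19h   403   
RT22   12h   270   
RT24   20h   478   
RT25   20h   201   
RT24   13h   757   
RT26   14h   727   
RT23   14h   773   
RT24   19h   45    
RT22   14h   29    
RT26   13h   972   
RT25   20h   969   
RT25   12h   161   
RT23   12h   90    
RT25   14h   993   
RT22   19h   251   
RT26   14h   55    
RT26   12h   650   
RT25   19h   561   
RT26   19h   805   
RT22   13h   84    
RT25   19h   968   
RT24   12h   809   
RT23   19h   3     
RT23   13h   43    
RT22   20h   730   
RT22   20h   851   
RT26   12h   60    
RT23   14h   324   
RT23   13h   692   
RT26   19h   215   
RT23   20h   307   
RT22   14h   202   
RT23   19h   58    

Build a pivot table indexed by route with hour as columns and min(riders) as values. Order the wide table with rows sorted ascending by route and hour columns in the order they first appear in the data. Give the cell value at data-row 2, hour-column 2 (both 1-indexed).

With rows sorted ascending by route, row 2 is route=RT23. hour columns in first-appearance order: 12h, 20h, 13h, 14h, 19h; column 2 is 20h.
Long rows with route=RT23, hour=20h: min(564, 307) = 307.

307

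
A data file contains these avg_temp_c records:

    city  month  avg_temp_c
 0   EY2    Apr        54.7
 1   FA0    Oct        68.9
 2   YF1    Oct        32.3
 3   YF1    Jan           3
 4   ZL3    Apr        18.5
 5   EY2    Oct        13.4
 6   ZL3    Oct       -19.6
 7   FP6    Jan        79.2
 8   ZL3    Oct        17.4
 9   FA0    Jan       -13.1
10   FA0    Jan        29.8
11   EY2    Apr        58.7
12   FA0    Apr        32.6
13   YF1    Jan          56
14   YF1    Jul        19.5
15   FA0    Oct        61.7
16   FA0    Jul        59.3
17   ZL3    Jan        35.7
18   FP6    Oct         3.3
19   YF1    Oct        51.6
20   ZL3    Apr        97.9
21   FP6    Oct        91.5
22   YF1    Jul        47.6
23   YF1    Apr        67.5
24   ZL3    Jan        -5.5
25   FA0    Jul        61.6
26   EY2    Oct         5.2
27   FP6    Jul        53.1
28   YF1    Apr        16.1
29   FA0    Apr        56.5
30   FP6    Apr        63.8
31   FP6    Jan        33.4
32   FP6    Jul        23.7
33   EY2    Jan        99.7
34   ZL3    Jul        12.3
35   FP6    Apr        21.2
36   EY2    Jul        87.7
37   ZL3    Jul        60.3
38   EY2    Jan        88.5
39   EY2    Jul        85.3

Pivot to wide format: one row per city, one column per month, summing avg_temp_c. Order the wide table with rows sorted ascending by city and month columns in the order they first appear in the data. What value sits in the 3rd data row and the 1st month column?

With rows sorted ascending by city, row 3 is city=FP6. month columns in first-appearance order: Apr, Oct, Jan, Jul; column 1 is Apr.
Long rows with city=FP6, month=Apr: 63.8 + 21.2 = 85.

85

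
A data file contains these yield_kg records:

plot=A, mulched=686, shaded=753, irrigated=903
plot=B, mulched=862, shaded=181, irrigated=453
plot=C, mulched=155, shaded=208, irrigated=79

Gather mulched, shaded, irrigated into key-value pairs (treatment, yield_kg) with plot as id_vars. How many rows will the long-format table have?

9

3 plot values × 3 melted columns = 9 rows.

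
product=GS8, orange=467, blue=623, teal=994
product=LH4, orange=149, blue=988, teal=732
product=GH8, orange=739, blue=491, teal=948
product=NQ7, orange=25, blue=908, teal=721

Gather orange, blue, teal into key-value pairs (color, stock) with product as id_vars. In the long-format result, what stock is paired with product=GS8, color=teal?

Unpivoting turns each (product, wide-column) pair into one long row.
The wide cell at row GS8, column teal holds 994, so the long row (GS8, teal) has stock=994.

994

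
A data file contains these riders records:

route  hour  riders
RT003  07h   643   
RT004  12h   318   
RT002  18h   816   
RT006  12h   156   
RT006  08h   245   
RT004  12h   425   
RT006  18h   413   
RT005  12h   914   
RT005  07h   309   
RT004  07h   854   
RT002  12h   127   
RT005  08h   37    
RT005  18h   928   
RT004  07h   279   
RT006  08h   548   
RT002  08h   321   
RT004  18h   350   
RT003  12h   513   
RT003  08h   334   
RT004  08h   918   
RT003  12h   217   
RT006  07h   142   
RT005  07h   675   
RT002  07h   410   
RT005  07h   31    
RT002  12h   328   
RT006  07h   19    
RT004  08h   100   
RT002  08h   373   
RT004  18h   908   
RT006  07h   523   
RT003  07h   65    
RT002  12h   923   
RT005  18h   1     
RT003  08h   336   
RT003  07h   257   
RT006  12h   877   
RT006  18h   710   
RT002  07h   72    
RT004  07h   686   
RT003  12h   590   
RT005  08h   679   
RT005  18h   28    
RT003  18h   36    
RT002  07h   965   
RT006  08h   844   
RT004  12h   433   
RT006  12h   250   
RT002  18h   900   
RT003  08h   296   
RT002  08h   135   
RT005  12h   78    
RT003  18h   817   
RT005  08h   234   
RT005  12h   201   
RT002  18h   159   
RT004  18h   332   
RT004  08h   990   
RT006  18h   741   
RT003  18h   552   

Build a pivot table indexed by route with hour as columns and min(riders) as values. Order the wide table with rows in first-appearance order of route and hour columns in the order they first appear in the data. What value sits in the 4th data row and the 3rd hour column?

With rows in first-appearance order of route, row 4 is route=RT006. hour columns in first-appearance order: 07h, 12h, 18h, 08h; column 3 is 18h.
Long rows with route=RT006, hour=18h: min(413, 710, 741) = 413.

413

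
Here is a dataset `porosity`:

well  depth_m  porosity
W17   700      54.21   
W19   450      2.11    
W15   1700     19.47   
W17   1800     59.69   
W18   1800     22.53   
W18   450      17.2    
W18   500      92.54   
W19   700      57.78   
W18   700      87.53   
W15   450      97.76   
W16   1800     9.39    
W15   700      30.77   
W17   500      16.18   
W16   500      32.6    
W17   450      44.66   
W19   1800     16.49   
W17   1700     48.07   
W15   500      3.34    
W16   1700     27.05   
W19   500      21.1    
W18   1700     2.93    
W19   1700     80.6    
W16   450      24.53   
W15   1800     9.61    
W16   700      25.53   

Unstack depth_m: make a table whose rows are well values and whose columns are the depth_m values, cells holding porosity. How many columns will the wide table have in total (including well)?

1 column for well plus 5 distinct depth_m values → 6 columns.

6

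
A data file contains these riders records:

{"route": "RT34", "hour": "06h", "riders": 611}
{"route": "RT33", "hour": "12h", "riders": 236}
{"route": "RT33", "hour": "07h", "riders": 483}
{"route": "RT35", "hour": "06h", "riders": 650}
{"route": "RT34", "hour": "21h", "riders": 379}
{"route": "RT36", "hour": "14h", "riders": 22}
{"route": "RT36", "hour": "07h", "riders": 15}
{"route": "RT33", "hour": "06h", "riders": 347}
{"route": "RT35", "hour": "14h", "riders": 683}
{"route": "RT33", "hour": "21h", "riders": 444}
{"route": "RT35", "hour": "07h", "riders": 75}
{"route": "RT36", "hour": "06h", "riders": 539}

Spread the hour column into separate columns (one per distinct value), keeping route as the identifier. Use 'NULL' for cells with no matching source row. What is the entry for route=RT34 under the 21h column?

379

The long row with route=RT34, hour=21h has riders=379.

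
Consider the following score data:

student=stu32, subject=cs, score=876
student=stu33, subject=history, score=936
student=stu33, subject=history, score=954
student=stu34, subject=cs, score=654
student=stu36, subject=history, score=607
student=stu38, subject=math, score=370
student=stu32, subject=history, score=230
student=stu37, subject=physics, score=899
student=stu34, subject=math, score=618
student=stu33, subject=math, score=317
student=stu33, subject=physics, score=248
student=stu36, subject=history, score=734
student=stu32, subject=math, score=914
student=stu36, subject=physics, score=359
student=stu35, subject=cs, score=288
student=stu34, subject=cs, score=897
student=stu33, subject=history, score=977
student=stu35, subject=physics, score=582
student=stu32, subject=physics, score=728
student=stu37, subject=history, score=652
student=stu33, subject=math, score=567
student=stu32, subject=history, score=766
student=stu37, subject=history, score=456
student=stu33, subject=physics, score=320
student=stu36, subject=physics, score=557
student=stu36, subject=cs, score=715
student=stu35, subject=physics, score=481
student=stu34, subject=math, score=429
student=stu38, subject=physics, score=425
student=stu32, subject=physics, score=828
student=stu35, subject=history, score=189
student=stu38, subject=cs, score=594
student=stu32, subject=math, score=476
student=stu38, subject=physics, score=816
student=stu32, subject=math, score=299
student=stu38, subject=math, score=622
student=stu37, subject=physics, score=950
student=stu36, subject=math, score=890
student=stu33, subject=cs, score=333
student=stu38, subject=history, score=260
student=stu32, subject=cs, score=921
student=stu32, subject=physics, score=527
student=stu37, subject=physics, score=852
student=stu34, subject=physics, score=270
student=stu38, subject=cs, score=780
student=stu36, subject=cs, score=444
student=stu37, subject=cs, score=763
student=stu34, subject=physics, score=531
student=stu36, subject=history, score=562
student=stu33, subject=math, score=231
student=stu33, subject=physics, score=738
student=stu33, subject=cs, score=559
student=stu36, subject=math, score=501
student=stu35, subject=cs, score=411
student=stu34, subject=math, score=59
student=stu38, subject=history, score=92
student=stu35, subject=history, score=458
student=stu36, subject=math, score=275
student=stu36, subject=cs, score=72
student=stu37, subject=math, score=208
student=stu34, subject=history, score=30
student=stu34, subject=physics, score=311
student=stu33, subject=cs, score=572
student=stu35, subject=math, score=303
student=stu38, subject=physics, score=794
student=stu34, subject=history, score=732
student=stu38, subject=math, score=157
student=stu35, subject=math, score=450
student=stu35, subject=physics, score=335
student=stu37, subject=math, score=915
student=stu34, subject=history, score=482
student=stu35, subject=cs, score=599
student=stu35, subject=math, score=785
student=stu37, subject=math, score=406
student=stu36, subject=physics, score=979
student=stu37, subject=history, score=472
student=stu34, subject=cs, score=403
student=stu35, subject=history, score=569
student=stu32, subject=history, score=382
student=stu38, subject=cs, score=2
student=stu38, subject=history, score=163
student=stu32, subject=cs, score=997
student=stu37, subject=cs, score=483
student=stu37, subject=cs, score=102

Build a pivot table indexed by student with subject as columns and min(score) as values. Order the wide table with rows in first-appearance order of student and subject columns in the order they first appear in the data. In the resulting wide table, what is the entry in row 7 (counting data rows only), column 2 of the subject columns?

189

With rows in first-appearance order of student, row 7 is student=stu35. subject columns in first-appearance order: cs, history, math, physics; column 2 is history.
Long rows with student=stu35, subject=history: min(189, 458, 569) = 189.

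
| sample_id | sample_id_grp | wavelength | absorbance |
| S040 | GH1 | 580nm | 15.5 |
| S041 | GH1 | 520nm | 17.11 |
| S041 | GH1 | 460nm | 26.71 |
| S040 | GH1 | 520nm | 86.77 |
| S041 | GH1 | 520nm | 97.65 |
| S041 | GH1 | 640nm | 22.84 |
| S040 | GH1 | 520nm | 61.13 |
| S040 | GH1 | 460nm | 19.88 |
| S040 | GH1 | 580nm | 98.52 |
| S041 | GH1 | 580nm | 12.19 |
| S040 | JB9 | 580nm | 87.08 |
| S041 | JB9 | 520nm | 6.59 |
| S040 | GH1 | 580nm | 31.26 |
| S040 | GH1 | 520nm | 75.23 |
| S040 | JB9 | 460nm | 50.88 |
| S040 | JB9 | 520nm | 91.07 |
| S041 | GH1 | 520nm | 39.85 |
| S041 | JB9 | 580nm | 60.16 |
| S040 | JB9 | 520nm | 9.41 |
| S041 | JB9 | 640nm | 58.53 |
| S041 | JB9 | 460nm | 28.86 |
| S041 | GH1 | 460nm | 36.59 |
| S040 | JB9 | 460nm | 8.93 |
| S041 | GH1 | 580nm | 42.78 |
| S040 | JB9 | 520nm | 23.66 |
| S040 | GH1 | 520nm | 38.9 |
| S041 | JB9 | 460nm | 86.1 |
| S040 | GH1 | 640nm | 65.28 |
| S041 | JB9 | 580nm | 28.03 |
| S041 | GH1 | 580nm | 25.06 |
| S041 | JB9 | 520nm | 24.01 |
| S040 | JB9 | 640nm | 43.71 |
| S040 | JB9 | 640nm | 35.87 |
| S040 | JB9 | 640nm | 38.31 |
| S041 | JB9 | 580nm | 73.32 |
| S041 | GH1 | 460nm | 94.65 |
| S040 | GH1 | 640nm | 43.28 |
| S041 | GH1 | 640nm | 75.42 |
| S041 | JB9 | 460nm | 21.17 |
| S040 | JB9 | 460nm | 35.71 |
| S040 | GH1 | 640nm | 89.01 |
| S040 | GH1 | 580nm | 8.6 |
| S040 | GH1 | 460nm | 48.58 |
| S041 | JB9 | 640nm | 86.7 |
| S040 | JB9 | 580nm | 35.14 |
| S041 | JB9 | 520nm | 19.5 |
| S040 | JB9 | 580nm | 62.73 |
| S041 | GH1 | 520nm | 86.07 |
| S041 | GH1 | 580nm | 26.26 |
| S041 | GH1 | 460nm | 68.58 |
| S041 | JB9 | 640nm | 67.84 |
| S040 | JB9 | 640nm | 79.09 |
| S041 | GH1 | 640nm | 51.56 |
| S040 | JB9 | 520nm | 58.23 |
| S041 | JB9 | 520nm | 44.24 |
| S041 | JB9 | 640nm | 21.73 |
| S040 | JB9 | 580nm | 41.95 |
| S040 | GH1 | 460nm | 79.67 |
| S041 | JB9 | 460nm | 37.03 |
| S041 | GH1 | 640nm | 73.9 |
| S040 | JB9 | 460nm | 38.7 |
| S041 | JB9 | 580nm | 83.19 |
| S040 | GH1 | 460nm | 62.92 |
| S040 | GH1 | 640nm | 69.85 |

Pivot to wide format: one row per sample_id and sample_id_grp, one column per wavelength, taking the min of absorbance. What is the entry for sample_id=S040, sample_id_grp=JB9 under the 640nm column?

35.87

Rows with sample_id=S040, sample_id_grp=JB9 and wavelength=640nm: absorbance values are 43.71, 35.87, 38.31, 79.09.
min(43.71, 35.87, 38.31, 79.09) = 35.87.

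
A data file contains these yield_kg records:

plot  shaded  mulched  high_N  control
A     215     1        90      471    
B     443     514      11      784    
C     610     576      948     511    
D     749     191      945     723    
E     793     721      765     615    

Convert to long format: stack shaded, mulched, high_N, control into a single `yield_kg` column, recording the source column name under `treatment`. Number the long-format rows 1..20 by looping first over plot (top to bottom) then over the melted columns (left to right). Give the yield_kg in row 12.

511

20 rows total (5 × 4). Row 12: index ⌊(12-1)/4⌋ = 2 into plot → C; (12-1) mod 4 = 3 into the melted columns → control.
So row 12 is (C, control, 511); yield_kg = 511.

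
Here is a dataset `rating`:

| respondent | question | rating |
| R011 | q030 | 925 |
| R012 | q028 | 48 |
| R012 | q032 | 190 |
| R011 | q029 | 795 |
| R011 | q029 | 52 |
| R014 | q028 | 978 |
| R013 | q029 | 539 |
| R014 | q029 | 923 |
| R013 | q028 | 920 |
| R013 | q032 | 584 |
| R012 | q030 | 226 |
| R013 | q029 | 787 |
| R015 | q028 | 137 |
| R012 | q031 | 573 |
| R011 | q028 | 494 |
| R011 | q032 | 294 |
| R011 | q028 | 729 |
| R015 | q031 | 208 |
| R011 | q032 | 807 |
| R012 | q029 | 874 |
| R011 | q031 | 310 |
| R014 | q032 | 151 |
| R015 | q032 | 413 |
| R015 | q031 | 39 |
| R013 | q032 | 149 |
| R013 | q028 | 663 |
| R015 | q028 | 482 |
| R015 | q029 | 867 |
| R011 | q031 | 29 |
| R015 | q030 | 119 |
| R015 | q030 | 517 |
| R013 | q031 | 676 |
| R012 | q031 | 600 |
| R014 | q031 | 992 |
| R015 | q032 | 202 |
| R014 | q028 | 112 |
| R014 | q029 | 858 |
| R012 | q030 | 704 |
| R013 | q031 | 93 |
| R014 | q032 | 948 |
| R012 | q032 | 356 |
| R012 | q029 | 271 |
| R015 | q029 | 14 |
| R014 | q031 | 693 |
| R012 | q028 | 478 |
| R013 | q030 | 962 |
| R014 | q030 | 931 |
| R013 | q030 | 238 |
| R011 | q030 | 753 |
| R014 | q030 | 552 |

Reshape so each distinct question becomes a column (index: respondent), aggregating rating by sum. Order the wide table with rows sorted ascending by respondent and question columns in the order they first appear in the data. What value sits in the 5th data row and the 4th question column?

With rows sorted ascending by respondent, row 5 is respondent=R015. question columns in first-appearance order: q030, q028, q032, q029, q031; column 4 is q029.
Long rows with respondent=R015, question=q029: 867 + 14 = 881.

881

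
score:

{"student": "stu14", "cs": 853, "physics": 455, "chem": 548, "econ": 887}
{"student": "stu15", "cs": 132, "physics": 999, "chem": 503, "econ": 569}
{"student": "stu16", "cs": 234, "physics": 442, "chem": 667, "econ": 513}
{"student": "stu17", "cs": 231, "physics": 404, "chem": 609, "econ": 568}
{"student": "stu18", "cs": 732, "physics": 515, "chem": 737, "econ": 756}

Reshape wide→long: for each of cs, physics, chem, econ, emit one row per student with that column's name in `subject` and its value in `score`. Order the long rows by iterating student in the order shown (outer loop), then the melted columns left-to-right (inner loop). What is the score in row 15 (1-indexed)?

609

20 rows total (5 × 4). Row 15: index ⌊(15-1)/4⌋ = 3 into student → stu17; (15-1) mod 4 = 2 into the melted columns → chem.
So row 15 is (stu17, chem, 609); score = 609.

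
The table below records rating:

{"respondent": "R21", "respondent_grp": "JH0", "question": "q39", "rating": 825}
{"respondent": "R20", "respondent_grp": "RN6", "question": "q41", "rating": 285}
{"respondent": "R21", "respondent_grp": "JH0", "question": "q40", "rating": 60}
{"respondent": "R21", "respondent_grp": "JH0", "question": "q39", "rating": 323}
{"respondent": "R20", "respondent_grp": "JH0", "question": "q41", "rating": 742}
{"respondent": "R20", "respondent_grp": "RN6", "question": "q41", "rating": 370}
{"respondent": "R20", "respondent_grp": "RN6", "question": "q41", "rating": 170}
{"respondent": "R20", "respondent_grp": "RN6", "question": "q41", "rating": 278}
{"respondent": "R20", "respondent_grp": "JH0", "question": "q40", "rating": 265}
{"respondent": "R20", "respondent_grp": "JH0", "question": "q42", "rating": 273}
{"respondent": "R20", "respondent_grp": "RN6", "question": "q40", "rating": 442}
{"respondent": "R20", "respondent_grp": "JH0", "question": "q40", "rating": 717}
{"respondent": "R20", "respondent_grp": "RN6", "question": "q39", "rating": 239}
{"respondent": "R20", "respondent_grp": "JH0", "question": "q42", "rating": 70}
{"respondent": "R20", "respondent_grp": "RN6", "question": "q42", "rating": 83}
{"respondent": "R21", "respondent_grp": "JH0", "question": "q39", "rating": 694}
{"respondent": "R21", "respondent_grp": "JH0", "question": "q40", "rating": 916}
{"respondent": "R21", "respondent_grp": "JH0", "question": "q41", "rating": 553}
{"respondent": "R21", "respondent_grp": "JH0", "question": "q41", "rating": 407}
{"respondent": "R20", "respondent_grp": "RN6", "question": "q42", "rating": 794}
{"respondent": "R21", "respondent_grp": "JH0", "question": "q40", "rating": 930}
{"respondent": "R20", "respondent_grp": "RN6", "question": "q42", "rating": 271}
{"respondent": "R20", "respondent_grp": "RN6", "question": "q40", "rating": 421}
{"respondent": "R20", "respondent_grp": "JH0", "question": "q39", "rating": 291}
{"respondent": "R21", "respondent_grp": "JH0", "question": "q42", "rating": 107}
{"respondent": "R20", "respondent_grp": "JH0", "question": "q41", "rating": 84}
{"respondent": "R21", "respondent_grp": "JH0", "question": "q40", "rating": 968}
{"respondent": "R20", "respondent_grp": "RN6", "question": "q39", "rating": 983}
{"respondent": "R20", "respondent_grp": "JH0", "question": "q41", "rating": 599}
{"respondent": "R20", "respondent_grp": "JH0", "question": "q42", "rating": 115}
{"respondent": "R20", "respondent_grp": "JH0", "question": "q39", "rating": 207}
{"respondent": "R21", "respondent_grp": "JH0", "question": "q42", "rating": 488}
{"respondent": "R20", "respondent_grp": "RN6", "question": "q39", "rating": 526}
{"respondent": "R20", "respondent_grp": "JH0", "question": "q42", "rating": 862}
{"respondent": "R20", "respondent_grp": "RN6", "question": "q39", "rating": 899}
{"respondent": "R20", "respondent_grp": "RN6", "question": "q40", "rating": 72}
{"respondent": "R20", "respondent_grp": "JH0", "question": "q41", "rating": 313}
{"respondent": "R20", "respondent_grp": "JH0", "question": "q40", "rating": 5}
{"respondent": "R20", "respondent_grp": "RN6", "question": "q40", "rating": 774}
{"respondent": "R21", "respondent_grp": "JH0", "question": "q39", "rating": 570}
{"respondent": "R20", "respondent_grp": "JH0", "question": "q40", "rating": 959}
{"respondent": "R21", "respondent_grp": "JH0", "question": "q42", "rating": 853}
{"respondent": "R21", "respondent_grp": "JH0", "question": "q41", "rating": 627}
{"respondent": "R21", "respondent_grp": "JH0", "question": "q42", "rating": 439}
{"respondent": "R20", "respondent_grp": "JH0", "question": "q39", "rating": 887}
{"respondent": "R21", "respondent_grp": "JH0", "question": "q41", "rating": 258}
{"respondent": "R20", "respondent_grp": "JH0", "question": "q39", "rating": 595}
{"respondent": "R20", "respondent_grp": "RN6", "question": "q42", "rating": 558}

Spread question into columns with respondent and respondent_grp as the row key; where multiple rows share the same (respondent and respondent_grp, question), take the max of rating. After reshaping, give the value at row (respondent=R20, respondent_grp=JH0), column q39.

Rows with respondent=R20, respondent_grp=JH0 and question=q39: rating values are 291, 207, 887, 595.
max(291, 207, 887, 595) = 887.

887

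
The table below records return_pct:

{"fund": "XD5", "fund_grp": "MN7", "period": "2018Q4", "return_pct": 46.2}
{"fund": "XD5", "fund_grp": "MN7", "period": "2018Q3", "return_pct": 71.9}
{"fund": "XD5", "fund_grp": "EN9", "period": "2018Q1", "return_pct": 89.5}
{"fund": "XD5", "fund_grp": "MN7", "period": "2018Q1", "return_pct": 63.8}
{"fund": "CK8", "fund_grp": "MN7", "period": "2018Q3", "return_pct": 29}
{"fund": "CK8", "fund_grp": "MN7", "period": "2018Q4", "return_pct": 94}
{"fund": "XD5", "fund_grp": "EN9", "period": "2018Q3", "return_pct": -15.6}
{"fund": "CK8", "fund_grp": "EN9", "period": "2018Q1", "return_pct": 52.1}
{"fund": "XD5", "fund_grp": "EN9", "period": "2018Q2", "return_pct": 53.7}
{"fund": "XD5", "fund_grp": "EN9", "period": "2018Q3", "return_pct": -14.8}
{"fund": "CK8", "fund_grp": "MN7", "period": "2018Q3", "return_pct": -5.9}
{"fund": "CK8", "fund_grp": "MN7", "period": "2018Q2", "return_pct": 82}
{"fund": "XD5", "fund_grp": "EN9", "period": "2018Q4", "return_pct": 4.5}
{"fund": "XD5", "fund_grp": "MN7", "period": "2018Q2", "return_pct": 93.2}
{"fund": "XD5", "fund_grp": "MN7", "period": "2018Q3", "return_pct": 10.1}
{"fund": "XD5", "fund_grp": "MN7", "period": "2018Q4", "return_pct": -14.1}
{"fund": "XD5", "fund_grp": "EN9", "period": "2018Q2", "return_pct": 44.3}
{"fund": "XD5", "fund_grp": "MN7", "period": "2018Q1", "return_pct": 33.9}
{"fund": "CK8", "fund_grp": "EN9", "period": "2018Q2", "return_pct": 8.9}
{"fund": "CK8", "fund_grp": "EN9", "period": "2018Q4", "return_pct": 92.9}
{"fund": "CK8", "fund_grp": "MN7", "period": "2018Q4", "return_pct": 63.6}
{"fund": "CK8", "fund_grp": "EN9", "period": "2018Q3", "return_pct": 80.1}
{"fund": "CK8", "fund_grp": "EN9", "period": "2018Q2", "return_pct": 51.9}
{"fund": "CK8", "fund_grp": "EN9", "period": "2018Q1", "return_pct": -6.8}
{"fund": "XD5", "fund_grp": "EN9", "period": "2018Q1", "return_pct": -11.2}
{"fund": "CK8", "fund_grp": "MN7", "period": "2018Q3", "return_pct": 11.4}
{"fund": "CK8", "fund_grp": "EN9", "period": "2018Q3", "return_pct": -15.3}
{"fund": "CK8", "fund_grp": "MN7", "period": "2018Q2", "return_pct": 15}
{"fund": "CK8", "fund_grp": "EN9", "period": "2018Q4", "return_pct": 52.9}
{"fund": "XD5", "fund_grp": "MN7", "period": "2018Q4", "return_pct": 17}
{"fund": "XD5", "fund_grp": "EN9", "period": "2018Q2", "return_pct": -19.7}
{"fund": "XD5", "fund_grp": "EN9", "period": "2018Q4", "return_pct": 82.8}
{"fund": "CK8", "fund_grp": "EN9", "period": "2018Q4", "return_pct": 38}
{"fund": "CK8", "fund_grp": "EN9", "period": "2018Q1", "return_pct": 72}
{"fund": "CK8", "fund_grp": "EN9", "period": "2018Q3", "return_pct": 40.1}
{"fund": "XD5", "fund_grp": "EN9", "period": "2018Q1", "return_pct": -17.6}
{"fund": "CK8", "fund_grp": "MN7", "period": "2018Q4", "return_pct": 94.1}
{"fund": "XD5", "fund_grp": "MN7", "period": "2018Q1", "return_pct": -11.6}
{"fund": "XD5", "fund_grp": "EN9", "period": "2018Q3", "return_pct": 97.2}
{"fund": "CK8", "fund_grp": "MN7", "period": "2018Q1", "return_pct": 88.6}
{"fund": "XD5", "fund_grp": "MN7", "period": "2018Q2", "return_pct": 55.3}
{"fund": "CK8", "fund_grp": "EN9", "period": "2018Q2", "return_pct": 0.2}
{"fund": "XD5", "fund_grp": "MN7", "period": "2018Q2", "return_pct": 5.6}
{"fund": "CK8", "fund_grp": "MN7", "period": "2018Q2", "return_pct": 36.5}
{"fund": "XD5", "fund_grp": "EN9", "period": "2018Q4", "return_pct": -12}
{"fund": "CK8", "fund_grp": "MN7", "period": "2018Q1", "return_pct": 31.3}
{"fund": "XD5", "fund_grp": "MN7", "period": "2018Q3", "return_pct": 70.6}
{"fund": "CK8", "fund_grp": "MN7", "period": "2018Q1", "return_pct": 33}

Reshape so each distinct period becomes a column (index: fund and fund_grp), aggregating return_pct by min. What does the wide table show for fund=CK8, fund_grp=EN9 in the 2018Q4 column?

Rows with fund=CK8, fund_grp=EN9 and period=2018Q4: return_pct values are 92.9, 52.9, 38.
min(92.9, 52.9, 38) = 38.

38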